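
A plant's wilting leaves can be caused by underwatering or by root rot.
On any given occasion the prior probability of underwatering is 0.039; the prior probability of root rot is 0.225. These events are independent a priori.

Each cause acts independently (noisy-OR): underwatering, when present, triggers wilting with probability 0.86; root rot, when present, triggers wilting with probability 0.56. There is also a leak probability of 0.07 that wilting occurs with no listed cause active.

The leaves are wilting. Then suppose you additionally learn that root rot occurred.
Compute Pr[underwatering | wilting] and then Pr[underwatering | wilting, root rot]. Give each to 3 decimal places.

Pr[underwatering | wilting] ≈ 0.161; Pr[underwatering | wilting, root rot] ≈ 0.061

Under noisy-OR, P(wilting | causes) = 1 − (1−0.07)·∏(1−qᵢ) over the active causes.
By total probability over the 4 (underwatering, root rot) configurations:
  P(wilting) = 0.07·0.961·0.775 + 0.5908·0.961·0.225 + 0.8698·0.039·0.775 + 0.942712·0.039·0.225
        = 0.052134 + 0.127746 + 0.026290 + 0.008272 = 0.214442
The terms with underwatering present sum to 0.034562, so
  P(underwatering | wilting) = 0.034562 / 0.214442 ≈ 0.161

Now also conditioning on root rot=true:
For the numerator, keep only underwatering=true terms: 0.942712·0.039 = 0.036766
Normalizer over all consistent configurations: 0.5908·0.961 + 0.942712·0.039 = 0.604525
Posterior = 0.036766 / 0.604525 ≈ 0.061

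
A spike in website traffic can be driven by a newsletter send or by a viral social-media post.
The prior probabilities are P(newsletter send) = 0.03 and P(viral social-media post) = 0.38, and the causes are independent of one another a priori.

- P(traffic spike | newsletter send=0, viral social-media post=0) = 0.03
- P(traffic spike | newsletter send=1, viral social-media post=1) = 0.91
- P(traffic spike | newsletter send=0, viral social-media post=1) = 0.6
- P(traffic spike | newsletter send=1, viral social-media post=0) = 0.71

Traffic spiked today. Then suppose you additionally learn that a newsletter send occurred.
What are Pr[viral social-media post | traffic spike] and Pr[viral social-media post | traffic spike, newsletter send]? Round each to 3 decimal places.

Pr[viral social-media post | traffic spike] ≈ 0.881; Pr[viral social-media post | traffic spike, newsletter send] ≈ 0.440

P(traffic spike) = 0.03*0.97*0.62 + 0.6*0.97*0.38 + 0.71*0.03*0.62 + 0.91*0.03*0.38 = 0.018042 + 0.221160 + 0.013206 + 0.010374 = 0.262782
Of this, 0.231534 comes from 0.221160 + 0.010374 (the viral social-media post=true cases).
Hence the posterior is 0.231534/0.262782 ≈ 0.881.

Now condition on the additional information:
Sum P(traffic spike|·) weighted by the priors over both values of viral social-media post:
  P(traffic spike | newsletter send) = 0.71·0.62 + 0.91·0.38
        = 0.440200 + 0.345800 = 0.786000
Configurations with viral social-media post contribute 0.345800, so
  P(viral social-media post | traffic spike, newsletter send) = 0.345800 / 0.786000 ≈ 0.440
This is intercausal reasoning (explaining away): once newsletter send accounts for the traffic spike, viral social-media post becomes less likely.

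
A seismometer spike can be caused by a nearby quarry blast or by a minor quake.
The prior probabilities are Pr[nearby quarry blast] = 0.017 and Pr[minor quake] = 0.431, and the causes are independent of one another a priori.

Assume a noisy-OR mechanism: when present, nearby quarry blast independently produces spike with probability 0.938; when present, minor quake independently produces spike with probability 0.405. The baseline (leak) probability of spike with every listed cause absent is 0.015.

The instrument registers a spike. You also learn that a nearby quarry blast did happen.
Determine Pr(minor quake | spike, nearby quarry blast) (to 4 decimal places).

Pr(minor quake | spike, nearby quarry blast) ≈ 0.4374

Under noisy-OR, P(spike | causes) = 1 − (1−0.015)·∏(1−qᵢ) over the active causes.
P(spike | nearby quarry blast) = 0.93893*0.569 + 0.963663*0.431 = 0.534251 + 0.415339 = 0.949590
Restricting to configurations with minor quake present: 0.963663*0.431 = 0.415339.
Hence the posterior is 0.415339/0.949590 ≈ 0.4374.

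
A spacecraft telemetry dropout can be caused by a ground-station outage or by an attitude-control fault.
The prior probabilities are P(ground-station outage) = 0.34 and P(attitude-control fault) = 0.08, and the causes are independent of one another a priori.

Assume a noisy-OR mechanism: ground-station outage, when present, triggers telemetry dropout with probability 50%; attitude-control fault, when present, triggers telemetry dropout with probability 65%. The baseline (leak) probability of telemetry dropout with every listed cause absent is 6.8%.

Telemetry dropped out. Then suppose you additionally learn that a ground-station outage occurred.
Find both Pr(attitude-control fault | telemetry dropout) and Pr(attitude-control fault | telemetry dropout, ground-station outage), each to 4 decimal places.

Pr(attitude-control fault | telemetry dropout) ≈ 0.2188; Pr(attitude-control fault | telemetry dropout, ground-station outage) ≈ 0.1199

Under noisy-OR, P(telemetry dropout | causes) = 1 − (1−0.068)·∏(1−qᵢ) over the active causes.
P(telemetry dropout) = 0.068×0.66×0.92 + 0.6738×0.66×0.08 + 0.534×0.34×0.92 + 0.8369×0.34×0.08 = 0.041290 + 0.035577 + 0.167035 + 0.022764 = 0.266666
The attitude-control fault-present share is 0.035577 + 0.022764 = 0.058341.
P(attitude-control fault | telemetry dropout) = 0.058341 / 0.266666 ≈ 0.2188

With the extra evidence:
By total probability over both values of attitude-control fault:
  P(telemetry dropout | ground-station outage) = 0.534·0.92 + 0.8369·0.08
        = 0.491280 + 0.066952 = 0.558232
Configurations with attitude-control fault contribute 0.066952, so
  P(attitude-control fault | telemetry dropout, ground-station outage) = 0.066952 / 0.558232 ≈ 0.1199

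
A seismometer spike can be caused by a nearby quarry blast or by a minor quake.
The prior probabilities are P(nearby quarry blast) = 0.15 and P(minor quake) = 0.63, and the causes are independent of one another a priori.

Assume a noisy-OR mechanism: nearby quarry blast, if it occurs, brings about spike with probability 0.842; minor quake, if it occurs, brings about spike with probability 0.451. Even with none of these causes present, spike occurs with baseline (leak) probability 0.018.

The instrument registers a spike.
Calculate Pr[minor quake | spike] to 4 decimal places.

Under noisy-OR, P(spike | causes) = 1 − (1−0.018)·∏(1−qᵢ) over the active causes.
For the numerator, keep only minor quake=true terms: 0.246802 + 0.086450 = 0.333252
The normalizing constant is 0.018*0.85*0.37 + 0.460882*0.85*0.63 + 0.844844*0.15*0.37 + 0.914819*0.15*0.63 = 0.385802
Posterior = 0.333252 / 0.385802 ≈ 0.8638

Pr[minor quake | spike] ≈ 0.8638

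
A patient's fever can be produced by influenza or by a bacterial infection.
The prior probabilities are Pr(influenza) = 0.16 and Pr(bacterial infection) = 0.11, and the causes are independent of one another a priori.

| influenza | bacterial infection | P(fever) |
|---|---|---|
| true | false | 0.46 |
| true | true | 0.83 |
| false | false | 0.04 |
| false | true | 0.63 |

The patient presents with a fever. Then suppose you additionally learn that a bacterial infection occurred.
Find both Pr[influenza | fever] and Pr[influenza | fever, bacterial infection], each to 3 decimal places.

Weight on influenza=true, given the evidence: 0.065504 + 0.014608 = 0.080112
Normalizer over all consistent configurations: 0.04*0.84*0.89 + 0.63*0.84*0.11 + 0.46*0.16*0.89 + 0.83*0.16*0.11 = 0.168228
Posterior = 0.080112 / 0.168228 ≈ 0.476

Now condition on the additional information:
By total probability over both values of influenza:
  P(fever | bacterial infection) = 0.63*0.84 + 0.83*0.16
        = 0.529200 + 0.132800 = 0.662000
The terms with influenza present sum to 0.132800, so
  P(influenza | fever, bacterial infection) = 0.132800 / 0.662000 ≈ 0.201
Conditioning on bacterial infection lowers the posterior on influenza: the classic explaining-away effect in a common-effect structure.

Pr[influenza | fever] ≈ 0.476; Pr[influenza | fever, bacterial infection] ≈ 0.201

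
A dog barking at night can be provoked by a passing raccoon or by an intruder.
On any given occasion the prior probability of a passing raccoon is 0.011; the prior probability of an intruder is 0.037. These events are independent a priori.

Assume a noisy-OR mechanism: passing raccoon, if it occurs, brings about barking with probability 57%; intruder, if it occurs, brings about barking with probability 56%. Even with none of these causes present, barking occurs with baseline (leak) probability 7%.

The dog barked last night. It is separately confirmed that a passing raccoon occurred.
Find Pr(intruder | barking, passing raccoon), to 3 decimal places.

Pr(intruder | barking, passing raccoon) ≈ 0.050

Under noisy-OR, P(barking | causes) = 1 − (1−0.07)·∏(1−qᵢ) over the active causes.
Numerator (weight on configurations with intruder): 0.824044·0.037 = 0.030490
Normalizer over all consistent configurations: 0.6001·0.963 + 0.824044·0.037 = 0.608386
Posterior = 0.030490 / 0.608386 ≈ 0.050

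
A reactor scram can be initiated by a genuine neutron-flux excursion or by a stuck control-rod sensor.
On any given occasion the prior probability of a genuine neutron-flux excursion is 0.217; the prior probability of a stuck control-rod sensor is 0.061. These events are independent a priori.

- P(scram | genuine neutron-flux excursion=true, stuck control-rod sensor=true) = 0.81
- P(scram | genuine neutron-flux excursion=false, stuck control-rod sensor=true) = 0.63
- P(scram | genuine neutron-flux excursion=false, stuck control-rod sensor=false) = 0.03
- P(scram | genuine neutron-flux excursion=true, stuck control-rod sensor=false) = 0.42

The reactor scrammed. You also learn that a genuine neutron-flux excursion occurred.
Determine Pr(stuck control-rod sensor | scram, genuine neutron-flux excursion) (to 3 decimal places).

Enumerate both values of stuck control-rod sensor and weight by the priors:
  P(scram | genuine neutron-flux excursion) = 0.42*0.939 + 0.81*0.061
        = 0.394380 + 0.049410 = 0.443790
The terms with stuck control-rod sensor present sum to 0.049410, so
  P(stuck control-rod sensor | scram, genuine neutron-flux excursion) = 0.049410 / 0.443790 ≈ 0.111

Pr(stuck control-rod sensor | scram, genuine neutron-flux excursion) ≈ 0.111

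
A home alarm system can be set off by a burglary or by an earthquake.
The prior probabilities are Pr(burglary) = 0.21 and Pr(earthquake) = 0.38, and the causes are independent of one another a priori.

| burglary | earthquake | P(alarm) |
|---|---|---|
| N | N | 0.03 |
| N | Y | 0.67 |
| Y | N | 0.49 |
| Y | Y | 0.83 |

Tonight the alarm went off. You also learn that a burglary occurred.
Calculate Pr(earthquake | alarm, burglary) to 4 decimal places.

P(alarm | burglary) = 0.49×0.62 + 0.83×0.38 = 0.303800 + 0.315400 = 0.619200
Restricting to configurations with earthquake present: 0.83×0.38 = 0.315400.
P(earthquake | alarm, burglary) = 0.315400 / 0.619200 ≈ 0.5094

Pr(earthquake | alarm, burglary) ≈ 0.5094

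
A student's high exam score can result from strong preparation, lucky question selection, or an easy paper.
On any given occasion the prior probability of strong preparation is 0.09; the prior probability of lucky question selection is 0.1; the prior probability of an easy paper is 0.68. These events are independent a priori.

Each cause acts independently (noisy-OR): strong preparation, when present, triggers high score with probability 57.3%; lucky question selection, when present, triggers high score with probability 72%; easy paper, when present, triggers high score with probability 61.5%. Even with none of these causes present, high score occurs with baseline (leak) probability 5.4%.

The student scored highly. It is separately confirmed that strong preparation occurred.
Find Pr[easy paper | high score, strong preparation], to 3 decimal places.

Under noisy-OR, P(high score | causes) = 1 − (1−0.054)·∏(1−qᵢ) over the active causes.
Sum P(high score|·) weighted by the priors over the 4 (lucky question selection, easy paper) configurations:
  P(high score | strong preparation) = 0.596058×0.9×0.32 + 0.844482×0.9×0.68 + 0.886896×0.1×0.32 + 0.956455×0.1×0.68
        = 0.171665 + 0.516823 + 0.028381 + 0.065039 = 0.781908
Configurations with easy paper contribute 0.581862, so
  P(easy paper | high score, strong preparation) = 0.581862 / 0.781908 ≈ 0.744

Pr[easy paper | high score, strong preparation] ≈ 0.744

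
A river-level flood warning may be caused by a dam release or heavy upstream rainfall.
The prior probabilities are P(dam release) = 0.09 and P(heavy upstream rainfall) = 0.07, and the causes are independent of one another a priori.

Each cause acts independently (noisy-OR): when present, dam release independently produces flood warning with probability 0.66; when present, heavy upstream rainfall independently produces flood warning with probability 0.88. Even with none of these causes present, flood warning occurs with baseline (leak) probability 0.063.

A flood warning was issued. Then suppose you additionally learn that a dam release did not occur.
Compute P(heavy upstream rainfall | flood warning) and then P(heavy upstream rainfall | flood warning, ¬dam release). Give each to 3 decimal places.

P(heavy upstream rainfall | flood warning) ≈ 0.362; P(heavy upstream rainfall | flood warning, ¬dam release) ≈ 0.515

Under noisy-OR, P(flood warning | causes) = 1 − (1−0.063)·∏(1−qᵢ) over the active causes.
Weight on heavy upstream rainfall=true, given the evidence: 0.056538 + 0.006059 = 0.062597
Denominator P(flood warning): 0.063·0.91·0.93 + 0.88756·0.91·0.07 + 0.68142·0.09·0.93 + 0.96177·0.09·0.07 = 0.172949
P(heavy upstream rainfall | flood warning) = 0.062597/0.172949 ≈ 0.362

With the extra evidence:
P(flood warning | ¬dam release) = 0.063·0.93 + 0.88756·0.07 = 0.058590 + 0.062129 = 0.120719
Restricting to configurations with heavy upstream rainfall present: 0.88756·0.07 = 0.062129.
So P(heavy upstream rainfall | flood warning, ¬dam release) = 0.062129/0.120719 ≈ 0.515.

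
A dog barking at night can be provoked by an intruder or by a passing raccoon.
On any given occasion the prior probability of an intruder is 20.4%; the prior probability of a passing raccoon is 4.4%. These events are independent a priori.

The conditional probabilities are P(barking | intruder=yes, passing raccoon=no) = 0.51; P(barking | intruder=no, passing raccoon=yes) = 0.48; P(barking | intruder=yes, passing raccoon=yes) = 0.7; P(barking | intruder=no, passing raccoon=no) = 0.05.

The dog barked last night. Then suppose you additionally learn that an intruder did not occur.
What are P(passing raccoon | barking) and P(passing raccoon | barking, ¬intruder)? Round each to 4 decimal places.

P(passing raccoon | barking) ≈ 0.1438; P(passing raccoon | barking, ¬intruder) ≈ 0.3064

P(barking) = 0.05·0.796·0.956 + 0.48·0.796·0.044 + 0.51·0.204·0.956 + 0.7·0.204·0.044 = 0.038049 + 0.016812 + 0.099462 + 0.006283 = 0.160606
Of this, 0.023095 comes from 0.016812 + 0.006283 (the passing raccoon=true cases).
Hence the posterior is 0.023095/0.160606 ≈ 0.1438.

Now condition on the additional information:
Weight on passing raccoon=true, given the evidence: 0.48*0.044 = 0.021120
The normalizing constant is 0.05*0.956 + 0.48*0.044 = 0.068920
P(passing raccoon | barking, ¬intruder) = 0.021120/0.068920 ≈ 0.3064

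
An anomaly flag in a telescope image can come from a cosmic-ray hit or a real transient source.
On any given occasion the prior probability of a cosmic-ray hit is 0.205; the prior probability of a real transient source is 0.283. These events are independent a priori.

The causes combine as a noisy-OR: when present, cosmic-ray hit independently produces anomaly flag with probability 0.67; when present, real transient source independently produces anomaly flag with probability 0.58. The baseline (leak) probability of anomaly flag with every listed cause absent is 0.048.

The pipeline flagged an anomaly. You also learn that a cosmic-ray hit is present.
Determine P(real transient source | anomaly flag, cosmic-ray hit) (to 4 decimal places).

P(real transient source | anomaly flag, cosmic-ray hit) ≈ 0.3331

Under noisy-OR, P(anomaly flag | causes) = 1 − (1−0.048)·∏(1−qᵢ) over the active causes.
P(anomaly flag | cosmic-ray hit) = 0.68584·0.717 + 0.868053·0.283 = 0.491747 + 0.245659 = 0.737406
The real transient source-present share is 0.868053·0.283 = 0.245659.
So P(real transient source | anomaly flag, cosmic-ray hit) = 0.245659/0.737406 ≈ 0.3331.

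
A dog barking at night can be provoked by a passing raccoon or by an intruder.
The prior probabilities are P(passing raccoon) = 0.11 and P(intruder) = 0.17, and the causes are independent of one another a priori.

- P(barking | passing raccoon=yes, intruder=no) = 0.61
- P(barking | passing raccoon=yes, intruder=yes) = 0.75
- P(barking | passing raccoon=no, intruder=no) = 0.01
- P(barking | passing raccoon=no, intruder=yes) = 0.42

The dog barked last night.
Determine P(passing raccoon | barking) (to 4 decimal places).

For the numerator, keep only passing raccoon=true terms: 0.055693 + 0.014025 = 0.069718
The normalizing constant is 0.01×0.89×0.83 + 0.42×0.89×0.17 + 0.61×0.11×0.83 + 0.75×0.11×0.17 = 0.140651
Posterior = 0.069718 / 0.140651 ≈ 0.4957

P(passing raccoon | barking) ≈ 0.4957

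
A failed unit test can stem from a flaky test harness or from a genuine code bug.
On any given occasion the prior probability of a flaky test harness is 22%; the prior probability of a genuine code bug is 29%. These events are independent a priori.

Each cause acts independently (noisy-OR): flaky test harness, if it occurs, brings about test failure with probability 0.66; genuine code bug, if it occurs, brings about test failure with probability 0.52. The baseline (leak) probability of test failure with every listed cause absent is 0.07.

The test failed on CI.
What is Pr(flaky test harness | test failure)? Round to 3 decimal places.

Pr(flaky test harness | test failure) ≈ 0.495

Under noisy-OR, P(test failure | causes) = 1 − (1−0.07)·∏(1−qᵢ) over the active causes.
P(test failure) = 0.07·0.78·0.71 + 0.5536·0.78·0.29 + 0.6838·0.22·0.71 + 0.848224·0.22·0.29 = 0.038766 + 0.125224 + 0.106810 + 0.054117 = 0.324917
Restricting to configurations with flaky test harness present: 0.106810 + 0.054117 = 0.160927.
Hence the posterior is 0.160927/0.324917 ≈ 0.495.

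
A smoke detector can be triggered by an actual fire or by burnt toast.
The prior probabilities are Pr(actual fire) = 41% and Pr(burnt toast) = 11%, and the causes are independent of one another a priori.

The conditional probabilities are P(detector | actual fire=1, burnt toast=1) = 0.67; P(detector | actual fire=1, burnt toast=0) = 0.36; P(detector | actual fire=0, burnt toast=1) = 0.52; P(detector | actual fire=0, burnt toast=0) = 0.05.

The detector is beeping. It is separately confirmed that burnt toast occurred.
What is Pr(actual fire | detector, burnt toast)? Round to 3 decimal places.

Pr(actual fire | detector, burnt toast) ≈ 0.472

P(detector | burnt toast) = 0.52·0.59 + 0.67·0.41 = 0.306800 + 0.274700 = 0.581500
Of this, 0.274700 comes from 0.67·0.41 (the actual fire=true cases).
So P(actual fire | detector, burnt toast) = 0.274700/0.581500 ≈ 0.472.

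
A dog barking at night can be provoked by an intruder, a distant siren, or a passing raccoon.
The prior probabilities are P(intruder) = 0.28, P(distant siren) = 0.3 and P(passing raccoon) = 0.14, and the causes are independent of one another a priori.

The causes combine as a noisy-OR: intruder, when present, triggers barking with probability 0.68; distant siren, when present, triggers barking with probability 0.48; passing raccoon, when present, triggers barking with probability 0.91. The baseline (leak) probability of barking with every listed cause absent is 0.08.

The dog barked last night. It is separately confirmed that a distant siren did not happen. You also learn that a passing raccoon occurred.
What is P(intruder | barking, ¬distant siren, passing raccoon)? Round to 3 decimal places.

Under noisy-OR, P(barking | causes) = 1 − (1−0.08)·∏(1−qᵢ) over the active causes.
P(barking | ¬distant siren, passing raccoon) = 0.9172*0.72 + 0.973504*0.28 = 0.660384 + 0.272581 = 0.932965
Of this, 0.272581 comes from 0.973504*0.28 (the intruder=true cases).
Hence the posterior is 0.272581/0.932965 ≈ 0.292.

P(intruder | barking, ¬distant siren, passing raccoon) ≈ 0.292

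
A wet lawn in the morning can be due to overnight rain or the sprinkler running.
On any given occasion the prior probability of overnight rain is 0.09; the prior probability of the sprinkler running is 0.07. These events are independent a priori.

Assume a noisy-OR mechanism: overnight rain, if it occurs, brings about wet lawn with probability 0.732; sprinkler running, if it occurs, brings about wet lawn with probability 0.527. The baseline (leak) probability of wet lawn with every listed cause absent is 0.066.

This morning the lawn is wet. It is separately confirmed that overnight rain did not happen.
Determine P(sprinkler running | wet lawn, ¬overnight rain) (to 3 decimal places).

P(sprinkler running | wet lawn, ¬overnight rain) ≈ 0.389

Under noisy-OR, P(wet lawn | causes) = 1 − (1−0.066)·∏(1−qᵢ) over the active causes.
For the numerator, keep only sprinkler running=true terms: 0.558218*0.07 = 0.039075
Denominator P(wet lawn | ¬overnight rain): 0.066*0.93 + 0.558218*0.07 = 0.100455
Posterior = 0.039075 / 0.100455 ≈ 0.389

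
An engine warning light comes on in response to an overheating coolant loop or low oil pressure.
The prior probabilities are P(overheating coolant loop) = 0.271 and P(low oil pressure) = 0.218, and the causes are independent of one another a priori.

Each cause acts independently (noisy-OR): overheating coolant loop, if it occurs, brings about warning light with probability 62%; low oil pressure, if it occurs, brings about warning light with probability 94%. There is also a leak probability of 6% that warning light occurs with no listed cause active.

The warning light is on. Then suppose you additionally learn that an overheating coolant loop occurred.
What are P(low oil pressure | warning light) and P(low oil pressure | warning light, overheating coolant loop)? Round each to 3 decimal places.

Under noisy-OR, P(warning light | causes) = 1 − (1−0.06)·∏(1−qᵢ) over the active causes.
By total probability over the 4 (overheating coolant loop, low oil pressure) configurations:
  P(warning light) = 0.06·0.729·0.782 + 0.9436·0.729·0.218 + 0.6428·0.271·0.782 + 0.978568·0.271·0.218
        = 0.034205 + 0.149959 + 0.136223 + 0.057812 = 0.378199
Keeping only the low oil pressure-present terms gives 0.207771, so
  P(low oil pressure | warning light) = 0.207771 / 0.378199 ≈ 0.549

With the extra evidence:
By total probability over both values of low oil pressure:
  P(warning light | overheating coolant loop) = 0.6428*0.782 + 0.978568*0.218
        = 0.502670 + 0.213328 = 0.715998
Keeping only the low oil pressure-present terms gives 0.213328, so
  P(low oil pressure | warning light, overheating coolant loop) = 0.213328 / 0.715998 ≈ 0.298
This is intercausal reasoning (explaining away): once overheating coolant loop accounts for the warning light, low oil pressure becomes less likely.

P(low oil pressure | warning light) ≈ 0.549; P(low oil pressure | warning light, overheating coolant loop) ≈ 0.298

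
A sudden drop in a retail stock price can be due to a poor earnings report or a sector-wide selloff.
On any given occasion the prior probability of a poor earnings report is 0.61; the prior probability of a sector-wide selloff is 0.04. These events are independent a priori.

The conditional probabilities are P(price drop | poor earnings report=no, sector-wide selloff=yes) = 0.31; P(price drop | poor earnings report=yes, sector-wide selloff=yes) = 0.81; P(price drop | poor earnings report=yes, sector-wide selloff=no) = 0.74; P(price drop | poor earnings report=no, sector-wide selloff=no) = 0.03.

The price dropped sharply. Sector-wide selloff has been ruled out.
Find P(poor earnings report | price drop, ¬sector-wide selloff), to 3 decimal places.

P(poor earnings report | price drop, ¬sector-wide selloff) ≈ 0.975

P(price drop | ¬sector-wide selloff) = 0.03×0.39 + 0.74×0.61 = 0.011700 + 0.451400 = 0.463100
Restricting to configurations with poor earnings report present: 0.74×0.61 = 0.451400.
So P(poor earnings report | price drop, ¬sector-wide selloff) = 0.451400/0.463100 ≈ 0.975.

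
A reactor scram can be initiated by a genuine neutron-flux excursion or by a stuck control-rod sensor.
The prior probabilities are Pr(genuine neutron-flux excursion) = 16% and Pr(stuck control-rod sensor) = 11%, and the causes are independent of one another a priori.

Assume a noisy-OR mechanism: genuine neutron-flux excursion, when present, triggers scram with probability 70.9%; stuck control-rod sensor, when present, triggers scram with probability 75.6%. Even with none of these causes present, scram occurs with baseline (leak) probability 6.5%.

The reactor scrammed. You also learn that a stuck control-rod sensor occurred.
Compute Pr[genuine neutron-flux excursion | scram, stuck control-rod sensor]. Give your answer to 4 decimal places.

Under noisy-OR, P(scram | causes) = 1 − (1−0.065)·∏(1−qᵢ) over the active causes.
P(scram | stuck control-rod sensor) = 0.77186×0.84 + 0.933611×0.16 = 0.648362 + 0.149378 = 0.797740
The genuine neutron-flux excursion-present share is 0.933611×0.16 = 0.149378.
P(genuine neutron-flux excursion | scram, stuck control-rod sensor) = 0.149378 / 0.797740 ≈ 0.1873

Pr[genuine neutron-flux excursion | scram, stuck control-rod sensor] ≈ 0.1873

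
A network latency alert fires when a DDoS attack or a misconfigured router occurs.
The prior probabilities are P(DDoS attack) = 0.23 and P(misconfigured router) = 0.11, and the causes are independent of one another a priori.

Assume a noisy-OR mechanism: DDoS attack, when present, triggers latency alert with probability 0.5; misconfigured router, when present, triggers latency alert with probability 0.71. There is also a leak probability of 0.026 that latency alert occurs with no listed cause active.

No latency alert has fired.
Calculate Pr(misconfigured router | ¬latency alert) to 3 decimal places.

Pr(misconfigured router | ¬latency alert) ≈ 0.035

Under noisy-OR, P(latency alert | causes) = 1 − (1−0.026)·∏(1−qᵢ) over the active causes.
For the numerator, keep only misconfigured router=true terms: 0.023924 + 0.003573 = 0.027497
The normalizing constant is 0.974×0.77×0.89 + 0.28246×0.77×0.11 + 0.487×0.23×0.89 + 0.14123×0.23×0.11 = 0.794668
P(misconfigured router | ¬latency alert) = 0.027497/0.794668 ≈ 0.035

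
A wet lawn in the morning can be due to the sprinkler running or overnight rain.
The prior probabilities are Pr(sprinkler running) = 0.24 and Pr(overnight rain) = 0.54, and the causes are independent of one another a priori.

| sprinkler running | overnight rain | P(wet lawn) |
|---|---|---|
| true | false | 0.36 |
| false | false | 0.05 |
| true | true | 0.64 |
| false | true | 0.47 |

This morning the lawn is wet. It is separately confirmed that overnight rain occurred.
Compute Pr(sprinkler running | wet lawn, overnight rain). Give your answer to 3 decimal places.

P(wet lawn | overnight rain) = 0.47×0.76 + 0.64×0.24 = 0.357200 + 0.153600 = 0.510800
The sprinkler running-present share is 0.64×0.24 = 0.153600.
Hence the posterior is 0.153600/0.510800 ≈ 0.301.

Pr(sprinkler running | wet lawn, overnight rain) ≈ 0.301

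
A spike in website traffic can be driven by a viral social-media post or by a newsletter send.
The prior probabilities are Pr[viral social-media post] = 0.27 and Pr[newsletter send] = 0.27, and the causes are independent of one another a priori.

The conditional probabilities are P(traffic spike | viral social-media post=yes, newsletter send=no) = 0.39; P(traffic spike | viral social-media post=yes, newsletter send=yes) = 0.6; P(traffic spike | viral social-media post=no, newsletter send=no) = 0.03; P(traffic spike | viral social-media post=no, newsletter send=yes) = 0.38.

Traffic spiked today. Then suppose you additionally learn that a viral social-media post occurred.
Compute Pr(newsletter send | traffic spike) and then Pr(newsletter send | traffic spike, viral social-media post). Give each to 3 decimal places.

Pr(newsletter send | traffic spike) ≈ 0.561; Pr(newsletter send | traffic spike, viral social-media post) ≈ 0.363

P(traffic spike) = 0.03*0.73*0.73 + 0.38*0.73*0.27 + 0.39*0.27*0.73 + 0.6*0.27*0.27 = 0.015987 + 0.074898 + 0.076869 + 0.043740 = 0.211494
Restricting to configurations with newsletter send present: 0.074898 + 0.043740 = 0.118638.
Hence the posterior is 0.118638/0.211494 ≈ 0.561.

With the extra evidence:
Sum P(traffic spike|·) weighted by the priors over both values of newsletter send:
  P(traffic spike | viral social-media post) = 0.39×0.73 + 0.6×0.27
        = 0.284700 + 0.162000 = 0.446700
Keeping only the newsletter send-present terms gives 0.162000, so
  P(newsletter send | traffic spike, viral social-media post) = 0.162000 / 0.446700 ≈ 0.363
This is intercausal reasoning (explaining away): once viral social-media post accounts for the traffic spike, newsletter send becomes less likely.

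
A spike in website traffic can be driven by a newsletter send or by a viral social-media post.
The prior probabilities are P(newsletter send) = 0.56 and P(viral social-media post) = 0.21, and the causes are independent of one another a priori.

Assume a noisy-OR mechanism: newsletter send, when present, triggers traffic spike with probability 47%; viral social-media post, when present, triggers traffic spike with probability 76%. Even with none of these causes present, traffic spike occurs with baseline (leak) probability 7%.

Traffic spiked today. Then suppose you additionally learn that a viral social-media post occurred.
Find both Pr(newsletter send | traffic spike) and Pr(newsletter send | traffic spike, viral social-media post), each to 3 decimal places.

Under noisy-OR, P(traffic spike | causes) = 1 − (1−0.07)·∏(1−qᵢ) over the active causes.
Numerator (weight on configurations with newsletter send): 0.224341 + 0.103688 = 0.328029
The normalizing constant is 0.07*0.44*0.79 + 0.7768*0.44*0.21 + 0.5071*0.56*0.79 + 0.881704*0.56*0.21 = 0.424137
Posterior = 0.328029 / 0.424137 ≈ 0.773

Now also conditioning on viral social-media post=true:
Weight on newsletter send=true, given the evidence: 0.881704·0.56 = 0.493754
Normalizer over all consistent configurations: 0.7768·0.44 + 0.881704·0.56 = 0.835546
Posterior = 0.493754 / 0.835546 ≈ 0.591
Conditioning on viral social-media post lowers the posterior on newsletter send: the classic explaining-away effect in a common-effect structure.

Pr(newsletter send | traffic spike) ≈ 0.773; Pr(newsletter send | traffic spike, viral social-media post) ≈ 0.591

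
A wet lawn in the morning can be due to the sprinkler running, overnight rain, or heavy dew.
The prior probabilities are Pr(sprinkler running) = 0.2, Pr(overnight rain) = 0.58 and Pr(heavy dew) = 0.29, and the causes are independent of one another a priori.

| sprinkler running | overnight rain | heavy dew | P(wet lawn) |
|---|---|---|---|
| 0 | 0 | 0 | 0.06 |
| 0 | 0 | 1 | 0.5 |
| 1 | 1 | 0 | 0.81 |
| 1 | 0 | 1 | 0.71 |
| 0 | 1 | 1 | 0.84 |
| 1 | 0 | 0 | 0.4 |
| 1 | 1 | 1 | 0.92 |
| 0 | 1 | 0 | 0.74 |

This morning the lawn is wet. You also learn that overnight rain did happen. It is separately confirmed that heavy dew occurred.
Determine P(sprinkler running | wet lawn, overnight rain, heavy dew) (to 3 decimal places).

P(wet lawn | overnight rain, heavy dew) = 0.84*0.8 + 0.92*0.2 = 0.672000 + 0.184000 = 0.856000
Restricting to configurations with sprinkler running present: 0.92*0.2 = 0.184000.
P(sprinkler running | wet lawn, overnight rain, heavy dew) = 0.184000 / 0.856000 ≈ 0.215

P(sprinkler running | wet lawn, overnight rain, heavy dew) ≈ 0.215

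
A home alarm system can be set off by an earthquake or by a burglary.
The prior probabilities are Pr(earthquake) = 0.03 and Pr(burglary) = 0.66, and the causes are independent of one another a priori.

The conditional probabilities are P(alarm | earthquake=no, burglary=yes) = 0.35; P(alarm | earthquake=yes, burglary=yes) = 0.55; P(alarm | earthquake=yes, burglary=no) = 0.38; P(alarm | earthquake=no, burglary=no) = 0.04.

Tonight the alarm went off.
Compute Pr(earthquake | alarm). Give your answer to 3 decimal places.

Sum P(alarm|·) weighted by the priors over the 4 (earthquake, burglary) configurations:
  P(alarm) = 0.04×0.97×0.34 + 0.35×0.97×0.66 + 0.38×0.03×0.34 + 0.55×0.03×0.66
        = 0.013192 + 0.224070 + 0.003876 + 0.010890 = 0.252028
The terms with earthquake present sum to 0.014766, so
  P(earthquake | alarm) = 0.014766 / 0.252028 ≈ 0.059

Pr(earthquake | alarm) ≈ 0.059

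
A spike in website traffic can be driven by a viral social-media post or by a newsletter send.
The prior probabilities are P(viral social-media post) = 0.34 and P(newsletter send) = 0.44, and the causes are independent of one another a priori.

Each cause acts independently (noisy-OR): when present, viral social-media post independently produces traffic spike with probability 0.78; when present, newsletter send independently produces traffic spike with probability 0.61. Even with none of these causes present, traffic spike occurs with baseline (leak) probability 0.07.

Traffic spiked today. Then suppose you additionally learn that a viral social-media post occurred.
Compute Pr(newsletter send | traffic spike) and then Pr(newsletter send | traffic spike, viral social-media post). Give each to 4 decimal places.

Under noisy-OR, P(traffic spike | causes) = 1 − (1−0.07)·∏(1−qᵢ) over the active causes.
Numerator (weight on configurations with newsletter send): 0.185072 + 0.137663 = 0.322735
Denominator P(traffic spike): 0.07×0.66×0.56 + 0.6373×0.66×0.44 + 0.7954×0.34×0.56 + 0.920206×0.34×0.44 = 0.500051
Posterior = 0.322735 / 0.500051 ≈ 0.6454

Now condition on the additional information:
Sum P(traffic spike|·) weighted by the priors over both values of newsletter send:
  P(traffic spike | viral social-media post) = 0.7954*0.56 + 0.920206*0.44
        = 0.445424 + 0.404891 = 0.850315
Configurations with newsletter send contribute 0.404891, so
  P(newsletter send | traffic spike, viral social-media post) = 0.404891 / 0.850315 ≈ 0.4762
Conditioning on viral social-media post lowers the posterior on newsletter send: the classic explaining-away effect in a common-effect structure.

Pr(newsletter send | traffic spike) ≈ 0.6454; Pr(newsletter send | traffic spike, viral social-media post) ≈ 0.4762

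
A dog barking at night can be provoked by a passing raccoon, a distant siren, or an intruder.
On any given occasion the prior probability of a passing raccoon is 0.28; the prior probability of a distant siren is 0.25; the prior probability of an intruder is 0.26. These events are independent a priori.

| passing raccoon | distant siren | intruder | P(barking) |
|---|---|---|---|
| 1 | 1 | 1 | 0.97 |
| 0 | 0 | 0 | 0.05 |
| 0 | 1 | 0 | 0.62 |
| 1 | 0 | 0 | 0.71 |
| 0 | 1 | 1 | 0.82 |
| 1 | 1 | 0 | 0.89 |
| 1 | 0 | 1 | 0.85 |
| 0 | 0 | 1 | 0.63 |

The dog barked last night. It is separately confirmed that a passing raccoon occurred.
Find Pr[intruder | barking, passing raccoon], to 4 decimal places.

Pr[intruder | barking, passing raccoon] ≈ 0.2905

P(barking | passing raccoon) = 0.71·0.75·0.74 + 0.85·0.75·0.26 + 0.89·0.25·0.74 + 0.97·0.25·0.26 = 0.394050 + 0.165750 + 0.164650 + 0.063050 = 0.787500
Restricting to configurations with intruder present: 0.165750 + 0.063050 = 0.228800.
P(intruder | barking, passing raccoon) = 0.228800 / 0.787500 ≈ 0.2905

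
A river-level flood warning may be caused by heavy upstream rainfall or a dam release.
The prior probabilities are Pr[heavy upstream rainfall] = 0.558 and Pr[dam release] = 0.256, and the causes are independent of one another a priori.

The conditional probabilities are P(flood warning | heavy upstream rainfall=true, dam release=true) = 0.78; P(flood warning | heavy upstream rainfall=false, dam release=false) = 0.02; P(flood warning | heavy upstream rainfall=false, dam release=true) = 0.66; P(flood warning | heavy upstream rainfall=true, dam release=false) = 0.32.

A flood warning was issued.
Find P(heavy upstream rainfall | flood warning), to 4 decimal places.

P(heavy upstream rainfall | flood warning) ≈ 0.7504

Weight on heavy upstream rainfall=true, given the evidence: 0.132849 + 0.111421 = 0.244270
Normalizer over all consistent configurations: 0.02·0.442·0.744 + 0.66·0.442·0.256 + 0.32·0.558·0.744 + 0.78·0.558·0.256 = 0.325527
P(heavy upstream rainfall | flood warning) = 0.244270/0.325527 ≈ 0.7504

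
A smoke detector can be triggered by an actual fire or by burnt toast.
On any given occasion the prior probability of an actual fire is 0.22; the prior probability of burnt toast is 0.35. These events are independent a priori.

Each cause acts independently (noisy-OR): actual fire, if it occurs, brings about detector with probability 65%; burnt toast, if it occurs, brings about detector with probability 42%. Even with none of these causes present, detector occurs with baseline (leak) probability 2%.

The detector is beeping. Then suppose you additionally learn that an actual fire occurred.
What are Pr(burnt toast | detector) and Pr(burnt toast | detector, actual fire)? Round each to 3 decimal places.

Under noisy-OR, P(detector | causes) = 1 − (1−0.02)·∏(1−qᵢ) over the active causes.
P(detector) = 0.02·0.78·0.65 + 0.4316·0.78·0.35 + 0.657·0.22·0.65 + 0.80106·0.22·0.35 = 0.010140 + 0.117827 + 0.093951 + 0.061682 = 0.283600
Of this, 0.179509 comes from 0.117827 + 0.061682 (the burnt toast=true cases).
Hence the posterior is 0.179509/0.283600 ≈ 0.633.

With the extra evidence:
P(detector | actual fire) = 0.657·0.65 + 0.80106·0.35 = 0.427050 + 0.280371 = 0.707421
Of this, 0.280371 comes from 0.80106·0.35 (the burnt toast=true cases).
So P(burnt toast | detector, actual fire) = 0.280371/0.707421 ≈ 0.396.

Pr(burnt toast | detector) ≈ 0.633; Pr(burnt toast | detector, actual fire) ≈ 0.396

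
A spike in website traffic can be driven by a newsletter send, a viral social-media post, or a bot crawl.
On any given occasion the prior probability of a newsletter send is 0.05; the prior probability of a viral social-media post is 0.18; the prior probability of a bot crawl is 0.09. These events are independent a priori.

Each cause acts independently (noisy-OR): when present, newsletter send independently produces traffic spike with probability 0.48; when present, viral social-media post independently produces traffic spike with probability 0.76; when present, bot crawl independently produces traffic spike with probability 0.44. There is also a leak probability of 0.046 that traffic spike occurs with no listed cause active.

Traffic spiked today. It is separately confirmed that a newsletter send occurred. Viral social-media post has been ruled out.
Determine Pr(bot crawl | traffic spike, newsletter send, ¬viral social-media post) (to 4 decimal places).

Under noisy-OR, P(traffic spike | causes) = 1 − (1−0.046)·∏(1−qᵢ) over the active causes.
Enumerate both values of bot crawl and weight by the priors:
  P(traffic spike | newsletter send, ¬viral social-media post) = 0.50392*0.91 + 0.722195*0.09
        = 0.458567 + 0.064998 = 0.523565
Configurations with bot crawl contribute 0.064998, so
  P(bot crawl | traffic spike, newsletter send, ¬viral social-media post) = 0.064998 / 0.523565 ≈ 0.1241

Pr(bot crawl | traffic spike, newsletter send, ¬viral social-media post) ≈ 0.1241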